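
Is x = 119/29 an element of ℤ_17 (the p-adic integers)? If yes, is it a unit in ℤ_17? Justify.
x ∈ ℤ_17 but not a unit; v_17(x) = 1 > 0

ℤ_17 = {x ∈ ℚ_17 : v_17(x) ≥ 0} and ℤ_17^× = {x ∈ ℤ_17 : v_17(x) = 0}. Here v_17(119/29) = v_17(num) − v_17(den) = 1; compare against these criteria.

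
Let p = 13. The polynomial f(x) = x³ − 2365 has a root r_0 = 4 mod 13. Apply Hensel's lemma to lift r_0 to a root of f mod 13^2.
r_1 = 147 (mod 169)

Hensel: r_{i+1} = r_i − f(r_i)/f′(r_i) mod 13^{i+2}, where f′(x) = 3x². Iterate:
  r_0 = 4 (mod 13)
  r_1 = 147 (mod 169)
Final: r = 147 with f(r) ≡ 0 mod 13^2.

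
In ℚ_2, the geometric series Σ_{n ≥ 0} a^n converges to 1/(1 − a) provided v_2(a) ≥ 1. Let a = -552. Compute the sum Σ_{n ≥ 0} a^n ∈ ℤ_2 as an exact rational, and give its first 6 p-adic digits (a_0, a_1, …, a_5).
Σ a^n = 1/(1 − a) = 1/553;  first 6 digits = (1, 0, 0, 1, 1, 0)

v_2(a) = 3 ≥ 1, so the series converges in ℤ_2 to 1/(1 − a) = 1/(1 − (-552)) = 1/553. Expand this rational in ℤ_2: compute digits iteratively via d_i = x_i mod 2, x_{i+1} = (x_i − d_i)/2. The first 6 digits are (1, 0, 0, 1, 1, 0).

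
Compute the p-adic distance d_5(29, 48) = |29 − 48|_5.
d_5(29, 48) = 1

Step 1 — x − y = 29 − 48 = -19. Step 2 — v_5(-19) = 0 (factor: -19 = −(5^0 · 19); the sign does not affect v_p). Step 3 — |x − y|_5 = 5^{0} = 1.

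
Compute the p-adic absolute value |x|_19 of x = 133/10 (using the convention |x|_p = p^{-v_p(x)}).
|133/10|_19 = 1/19

Step 1 — compute v_19(x) by factoring powers of 19 out of the numerator and denominator: v_19(133/10) = 1. Step 2 — apply |x|_p = p^{-v_p(x)} = 19^{-1} = 1/19.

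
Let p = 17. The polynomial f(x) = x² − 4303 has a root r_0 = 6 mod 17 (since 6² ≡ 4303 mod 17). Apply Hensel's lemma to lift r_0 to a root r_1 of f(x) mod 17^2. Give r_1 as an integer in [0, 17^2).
r_1 = 193 (mod 289)

Hensel's recurrence: r_{i+1} = r_i − f(r_i)·(f′(r_i))^{-1} mod 17^{i+2}, with f′(x) = 2x. Iterate:
  r_0 = 6 (mod 17)
  r_1 = 193 (mod 289)
Final: r_1 = 193, and one checks f(r_1) ≡ 0 mod 17^2.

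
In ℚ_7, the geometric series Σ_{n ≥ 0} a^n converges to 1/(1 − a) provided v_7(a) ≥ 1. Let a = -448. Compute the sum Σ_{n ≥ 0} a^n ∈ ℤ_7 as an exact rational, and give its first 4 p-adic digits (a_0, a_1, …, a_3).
Σ a^n = 1/(1 − a) = 1/449;  first 4 digits = (1, 6, 5, 1)

v_7(a) = 1 ≥ 1, so the series converges in ℤ_7 to 1/(1 − a) = 1/(1 − (-448)) = 1/449. Expand this rational in ℤ_7: compute digits iteratively via d_i = x_i mod 7, x_{i+1} = (x_i − d_i)/7. The first 4 digits are (1, 6, 5, 1).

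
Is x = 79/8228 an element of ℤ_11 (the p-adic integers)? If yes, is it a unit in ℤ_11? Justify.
x ∉ ℤ_11 (v_11(x) = -2 < 0)

ℤ_11 = {x ∈ ℚ_11 : v_11(x) ≥ 0} and ℤ_11^× = {x ∈ ℤ_11 : v_11(x) = 0}. Here v_11(79/8228) = v_11(num) − v_11(den) = -2; compare against these criteria.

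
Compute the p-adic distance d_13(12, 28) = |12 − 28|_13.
d_13(12, 28) = 1

Step 1 — x − y = 12 − 28 = -16. Step 2 — v_13(-16) = 0 (factor: -16 = −(13^0 · 16); the sign does not affect v_p). Step 3 — |x − y|_13 = 13^{0} = 1.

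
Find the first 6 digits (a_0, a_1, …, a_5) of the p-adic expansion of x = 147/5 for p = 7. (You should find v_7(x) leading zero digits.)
(a_0, …, a_5) = (0, 0, 2, 4, 5, 2)

v_7(147/5) = 2, so a_0 = ... = a_1 = 0. Factor out: x = 7^2 · u with u = 3/5 a unit in ℤ_7. Expand u iteratively via a_{v+i} = u_i mod 7, u_{i+1} = (u_i − a_{v+i})/7:
  u_0 = 3/5;  a_2 = 2;  u_1 = (u_0 − 2)/7 = -1/5
  u_1 = -1/5;  a_3 = 4;  u_2 = (u_1 − 4)/7 = -3/5
  u_2 = -3/5;  a_4 = 5;  u_3 = (u_2 − 5)/7 = -4/5
  u_3 = -4/5;  a_5 = 2;  u_4 = (u_3 − 2)/7 = -2/5
Digits: (0, 0, 2, 4, 5, 2).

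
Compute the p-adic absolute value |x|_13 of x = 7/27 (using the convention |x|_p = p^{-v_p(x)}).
|7/27|_13 = 1

Step 1 — compute v_13(x) by factoring powers of 13 out of the numerator and denominator: v_13(7/27) = 0. Step 2 — apply |x|_p = p^{-v_p(x)} = 13^{0} = 1.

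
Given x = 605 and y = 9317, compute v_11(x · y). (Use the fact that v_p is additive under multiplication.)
v_11(5636785) = 5

v_p(x) = 2 (factor: 605 = 11^2 · 5); v_p(y) = 3 (factor: 9317 = 11^3 · 7). Additivity: v_p(xy) = v_p(x) + v_p(y) = 2 + 3 = 5. (Direct check: xy = 5636785 = 11^5 · (35).)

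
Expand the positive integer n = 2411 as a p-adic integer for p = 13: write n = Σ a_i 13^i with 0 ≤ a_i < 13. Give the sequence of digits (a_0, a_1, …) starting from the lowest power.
(a_0, a_1, …) = (6, 3, 1, 1)

Repeated division by 13 gives the digits low-to-high: 2411 = 6 + 3·13^1 + 1·13^2 + 1·13^3. Digit sequence: (6, 3, 1, 1).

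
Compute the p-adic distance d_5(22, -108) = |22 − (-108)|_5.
d_5(22, -108) = 1/5

Step 1 — x − y = 22 − (-108) = 130. Step 2 — v_5(130) = 1 (factor: 130 = (5^1 · 26); the sign does not affect v_p). Step 3 — |x − y|_5 = 5^{-1} = 1/5.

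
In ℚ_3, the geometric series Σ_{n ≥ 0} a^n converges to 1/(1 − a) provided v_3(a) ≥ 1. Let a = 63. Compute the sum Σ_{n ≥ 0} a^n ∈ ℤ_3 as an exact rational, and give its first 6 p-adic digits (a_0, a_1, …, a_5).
Σ a^n = 1/(1 − a) = -1/62;  first 6 digits = (1, 0, 1, 2, 1, 1)

v_3(a) = 2 ≥ 1, so the series converges in ℤ_3 to 1/(1 − a) = 1/(1 − 63) = -1/62. Expand this rational in ℤ_3: compute digits iteratively via d_i = x_i mod 3, x_{i+1} = (x_i − d_i)/3. The first 6 digits are (1, 0, 1, 2, 1, 1).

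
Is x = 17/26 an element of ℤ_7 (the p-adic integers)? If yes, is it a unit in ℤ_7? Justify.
x ∈ ℤ_7^× (unit); v_7(x) = 0

ℤ_7 = {x ∈ ℚ_7 : v_7(x) ≥ 0} and ℤ_7^× = {x ∈ ℤ_7 : v_7(x) = 0}. Here v_7(17/26) = v_7(num) − v_7(den) = 0; compare against these criteria.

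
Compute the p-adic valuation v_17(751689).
v_17(751689) = 4

v_17(n) is the largest exponent k such that 17^k divides n. Factor out: 751689 = 17^4 · 9. (Sign doesn't affect v_p.) So v_17(751689) = 4.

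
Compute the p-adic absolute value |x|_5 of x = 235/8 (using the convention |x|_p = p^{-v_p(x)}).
|235/8|_5 = 1/5

Step 1 — compute v_5(x) by factoring powers of 5 out of the numerator and denominator: v_5(235/8) = 1. Step 2 — apply |x|_p = p^{-v_p(x)} = 5^{-1} = 1/5.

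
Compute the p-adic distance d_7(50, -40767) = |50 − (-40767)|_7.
d_7(50, -40767) = 1/2401

Step 1 — x − y = 50 − (-40767) = 40817. Step 2 — v_7(40817) = 4 (factor: 40817 = (7^4 · 17); the sign does not affect v_p). Step 3 — |x − y|_7 = 7^{-4} = 1/2401.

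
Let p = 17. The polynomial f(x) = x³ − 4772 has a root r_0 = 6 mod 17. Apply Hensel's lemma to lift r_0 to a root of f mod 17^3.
r_2 = 3848 (mod 4913)

Hensel: r_{i+1} = r_i − f(r_i)/f′(r_i) mod 17^{i+2}, where f′(x) = 3x². Iterate:
  r_0 = 6 (mod 17)
  r_1 = 91 (mod 289)
  r_2 = 3848 (mod 4913)
Final: r = 3848 with f(r) ≡ 0 mod 17^3.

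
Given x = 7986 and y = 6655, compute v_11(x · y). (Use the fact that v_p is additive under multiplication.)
v_11(53146830) = 6

v_p(x) = 3 (factor: 7986 = 11^3 · 6); v_p(y) = 3 (factor: 6655 = 11^3 · 5). Additivity: v_p(xy) = v_p(x) + v_p(y) = 3 + 3 = 6. (Direct check: xy = 53146830 = 11^6 · (30).)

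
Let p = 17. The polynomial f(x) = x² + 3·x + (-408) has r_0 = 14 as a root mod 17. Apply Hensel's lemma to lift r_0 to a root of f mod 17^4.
r_3 = 22403 (mod 83521)

Hensel: r_{i+1} = r_i − f(r_i)·(f′(r_i))^{-1} mod 17^{i+2}, f′(x) = 2x + 3. Iterate:
  r_0 = 14 (mod 17)
  r_1 = 150 (mod 289)
  r_2 = 2751 (mod 4913)
  r_3 = 22403 (mod 83521)
Final: r = 22403 satisfies f(r) ≡ 0 mod 17^4.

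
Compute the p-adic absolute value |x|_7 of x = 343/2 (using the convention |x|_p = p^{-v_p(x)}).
|343/2|_7 = 1/343

Step 1 — compute v_7(x) by factoring powers of 7 out of the numerator and denominator: v_7(343/2) = 3. Step 2 — apply |x|_p = p^{-v_p(x)} = 7^{-3} = 1/343.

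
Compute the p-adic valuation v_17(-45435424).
v_17(-45435424) = 5

v_17(n) is the largest exponent k such that 17^k divides n. Factor out: -45435424 = -17^5 · 32. (Sign doesn't affect v_p.) So v_17(-45435424) = 5.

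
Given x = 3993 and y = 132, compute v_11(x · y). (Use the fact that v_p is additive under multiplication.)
v_11(527076) = 4

v_p(x) = 3 (factor: 3993 = 11^3 · 3); v_p(y) = 1 (factor: 132 = 11^1 · 12). Additivity: v_p(xy) = v_p(x) + v_p(y) = 3 + 1 = 4. (Direct check: xy = 527076 = 11^4 · (36).)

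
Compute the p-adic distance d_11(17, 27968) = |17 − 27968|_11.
d_11(17, 27968) = 1/1331

Step 1 — x − y = 17 − 27968 = -27951. Step 2 — v_11(-27951) = 3 (factor: -27951 = −(11^3 · 21); the sign does not affect v_p). Step 3 — |x − y|_11 = 11^{-3} = 1/1331.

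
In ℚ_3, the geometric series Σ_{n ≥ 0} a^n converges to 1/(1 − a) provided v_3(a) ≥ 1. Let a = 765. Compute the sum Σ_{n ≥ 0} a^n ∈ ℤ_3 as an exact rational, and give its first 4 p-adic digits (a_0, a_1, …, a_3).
Σ a^n = 1/(1 − a) = -1/764;  first 4 digits = (1, 0, 1, 1)

v_3(a) = 2 ≥ 1, so the series converges in ℤ_3 to 1/(1 − a) = 1/(1 − 765) = -1/764. Expand this rational in ℤ_3: compute digits iteratively via d_i = x_i mod 3, x_{i+1} = (x_i − d_i)/3. The first 4 digits are (1, 0, 1, 1).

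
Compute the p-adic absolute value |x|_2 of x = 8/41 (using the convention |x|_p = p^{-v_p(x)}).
|8/41|_2 = 1/8

Step 1 — compute v_2(x) by factoring powers of 2 out of the numerator and denominator: v_2(8/41) = 3. Step 2 — apply |x|_p = p^{-v_p(x)} = 2^{-3} = 1/8.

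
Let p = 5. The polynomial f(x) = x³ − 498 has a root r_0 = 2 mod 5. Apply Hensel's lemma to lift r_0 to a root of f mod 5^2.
r_1 = 22 (mod 25)

Hensel: r_{i+1} = r_i − f(r_i)/f′(r_i) mod 5^{i+2}, where f′(x) = 3x². Iterate:
  r_0 = 2 (mod 5)
  r_1 = 22 (mod 25)
Final: r = 22 with f(r) ≡ 0 mod 5^2.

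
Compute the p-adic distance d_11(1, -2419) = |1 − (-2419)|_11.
d_11(1, -2419) = 1/121

Step 1 — x − y = 1 − (-2419) = 2420. Step 2 — v_11(2420) = 2 (factor: 2420 = (11^2 · 20); the sign does not affect v_p). Step 3 — |x − y|_11 = 11^{-2} = 1/121.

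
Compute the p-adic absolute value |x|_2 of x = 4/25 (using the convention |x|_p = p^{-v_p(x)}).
|4/25|_2 = 1/4

Step 1 — compute v_2(x) by factoring powers of 2 out of the numerator and denominator: v_2(4/25) = 2. Step 2 — apply |x|_p = p^{-v_p(x)} = 2^{-2} = 1/4.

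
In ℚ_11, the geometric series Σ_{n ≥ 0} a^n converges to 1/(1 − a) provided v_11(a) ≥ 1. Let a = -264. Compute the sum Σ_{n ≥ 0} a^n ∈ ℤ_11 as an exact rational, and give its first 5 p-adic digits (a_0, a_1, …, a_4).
Σ a^n = 1/(1 − a) = 1/265;  first 5 digits = (1, 9, 1, 0, 7)

v_11(a) = 1 ≥ 1, so the series converges in ℤ_11 to 1/(1 − a) = 1/(1 − (-264)) = 1/265. Expand this rational in ℤ_11: compute digits iteratively via d_i = x_i mod 11, x_{i+1} = (x_i − d_i)/11. The first 5 digits are (1, 9, 1, 0, 7).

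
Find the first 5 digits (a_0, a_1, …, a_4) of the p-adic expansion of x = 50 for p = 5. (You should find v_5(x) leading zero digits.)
(a_0, …, a_4) = (0, 0, 2, 0, 0)

v_5(50) = 2, so a_0 = ... = a_1 = 0. Factor out: x = 5^2 · u with u = 2 a unit in ℤ_5. Expand u iteratively via a_{v+i} = u_i mod 5, u_{i+1} = (u_i − a_{v+i})/5:
  u_0 = 2;  a_2 = 2;  u_1 = (u_0 − 2)/5 = 0
  u_1 = 0;  a_3 = 0;  u_2 = (u_1 − 0)/5 = 0
  u_2 = 0;  a_4 = 0;  u_3 = (u_2 − 0)/5 = 0
Digits: (0, 0, 2, 0, 0).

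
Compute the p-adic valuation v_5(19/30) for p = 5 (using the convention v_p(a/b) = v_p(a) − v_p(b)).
v_5(19/30) = -1

Factor powers of 5 from the numerator and denominator of the reduced fraction: 19 = 5^0 · 19 and 30 = 5^1 · 6. Apply v_p(a/b) = v_p(a) − v_p(b): v_5(19/30) = 0 − 1 = -1.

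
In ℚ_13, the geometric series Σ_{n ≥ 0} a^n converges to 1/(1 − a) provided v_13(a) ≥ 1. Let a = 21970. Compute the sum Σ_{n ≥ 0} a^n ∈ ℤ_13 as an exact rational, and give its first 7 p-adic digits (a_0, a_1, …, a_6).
Σ a^n = 1/(1 − a) = -1/21969;  first 7 digits = (1, 0, 0, 10, 0, 0, 9)

v_13(a) = 3 ≥ 1, so the series converges in ℤ_13 to 1/(1 − a) = 1/(1 − 21970) = -1/21969. Expand this rational in ℤ_13: compute digits iteratively via d_i = x_i mod 13, x_{i+1} = (x_i − d_i)/13. The first 7 digits are (1, 0, 0, 10, 0, 0, 9).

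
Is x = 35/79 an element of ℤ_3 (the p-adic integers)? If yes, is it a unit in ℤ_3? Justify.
x ∈ ℤ_3^× (unit); v_3(x) = 0

ℤ_3 = {x ∈ ℚ_3 : v_3(x) ≥ 0} and ℤ_3^× = {x ∈ ℤ_3 : v_3(x) = 0}. Here v_3(35/79) = v_3(num) − v_3(den) = 0; compare against these criteria.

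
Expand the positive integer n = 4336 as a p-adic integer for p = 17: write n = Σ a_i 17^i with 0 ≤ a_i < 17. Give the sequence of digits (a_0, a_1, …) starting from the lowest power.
(a_0, a_1, …) = (1, 0, 15)

Repeated division by 17 gives the digits low-to-high: 4336 = 1 + 15·17^2. Digit sequence: (1, 0, 15).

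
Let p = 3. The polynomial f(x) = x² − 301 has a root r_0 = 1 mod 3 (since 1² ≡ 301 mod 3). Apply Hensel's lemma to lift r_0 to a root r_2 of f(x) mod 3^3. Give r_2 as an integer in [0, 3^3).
r_2 = 25 (mod 27)

Hensel's recurrence: r_{i+1} = r_i − f(r_i)·(f′(r_i))^{-1} mod 3^{i+2}, with f′(x) = 2x. Iterate:
  r_0 = 1 (mod 3)
  r_1 = 7 (mod 9)
  r_2 = 25 (mod 27)
Final: r_2 = 25, and one checks f(r_2) ≡ 0 mod 3^3.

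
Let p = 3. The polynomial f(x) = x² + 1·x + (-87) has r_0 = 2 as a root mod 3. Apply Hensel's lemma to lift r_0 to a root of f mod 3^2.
r_1 = 2 (mod 9)

Hensel: r_{i+1} = r_i − f(r_i)·(f′(r_i))^{-1} mod 3^{i+2}, f′(x) = 2x + 1. Iterate:
  r_0 = 2 (mod 3)
  r_1 = 2 (mod 9)
Final: r = 2 satisfies f(r) ≡ 0 mod 3^2.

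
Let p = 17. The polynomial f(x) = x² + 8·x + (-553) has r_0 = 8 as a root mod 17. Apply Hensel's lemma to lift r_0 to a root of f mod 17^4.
r_3 = 50974 (mod 83521)

Hensel: r_{i+1} = r_i − f(r_i)·(f′(r_i))^{-1} mod 17^{i+2}, f′(x) = 2x + 8. Iterate:
  r_0 = 8 (mod 17)
  r_1 = 110 (mod 289)
  r_2 = 1844 (mod 4913)
  r_3 = 50974 (mod 83521)
Final: r = 50974 satisfies f(r) ≡ 0 mod 17^4.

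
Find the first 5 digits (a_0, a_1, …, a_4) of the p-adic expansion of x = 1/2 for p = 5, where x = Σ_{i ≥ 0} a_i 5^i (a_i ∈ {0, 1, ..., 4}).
(a_0, …, a_4) = (3, 2, 2, 2, 2)

v_5(1/2) = 0 (numerator and denominator both coprime to 5), so x ∈ ℤ_5^×. Compute digits iteratively via a_i = x_i mod 5, x_{i+1} = (x_i − a_i)/5, with x_0 = x:
  x_0 = 1/2;  a_0 = 3;  x_1 = (x_0 − 3)/5 = -1/2
  x_1 = -1/2;  a_1 = 2;  x_2 = (x_1 − 2)/5 = -1/2
  x_2 = -1/2;  a_2 = 2;  x_3 = (x_2 − 2)/5 = -1/2
  x_3 = -1/2;  a_3 = 2;  x_4 = (x_3 − 2)/5 = -1/2
  x_4 = -1/2;  a_4 = 2;  x_5 = (x_4 − 2)/5 = -1/2
Digits: (3, 2, 2, 2, 2).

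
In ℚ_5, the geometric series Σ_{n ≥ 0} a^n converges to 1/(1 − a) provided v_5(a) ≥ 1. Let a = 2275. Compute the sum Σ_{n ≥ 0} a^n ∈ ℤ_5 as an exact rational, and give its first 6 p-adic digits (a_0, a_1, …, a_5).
Σ a^n = 1/(1 − a) = -1/2274;  first 6 digits = (1, 0, 1, 3, 4, 1)

v_5(a) = 2 ≥ 1, so the series converges in ℤ_5 to 1/(1 − a) = 1/(1 − 2275) = -1/2274. Expand this rational in ℤ_5: compute digits iteratively via d_i = x_i mod 5, x_{i+1} = (x_i − d_i)/5. The first 6 digits are (1, 0, 1, 3, 4, 1).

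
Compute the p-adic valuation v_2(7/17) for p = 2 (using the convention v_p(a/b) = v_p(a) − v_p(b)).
v_2(7/17) = 0

Factor powers of 2 from the numerator and denominator of the reduced fraction: 7 = 2^0 · 7 and 17 = 2^0 · 17. Apply v_p(a/b) = v_p(a) − v_p(b): v_2(7/17) = 0 − 0 = 0.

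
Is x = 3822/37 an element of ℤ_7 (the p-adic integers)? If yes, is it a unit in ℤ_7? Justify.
x ∈ ℤ_7 but not a unit; v_7(x) = 2 > 0

ℤ_7 = {x ∈ ℚ_7 : v_7(x) ≥ 0} and ℤ_7^× = {x ∈ ℤ_7 : v_7(x) = 0}. Here v_7(3822/37) = v_7(num) − v_7(den) = 2; compare against these criteria.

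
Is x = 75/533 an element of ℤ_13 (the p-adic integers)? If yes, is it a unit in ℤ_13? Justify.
x ∉ ℤ_13 (v_13(x) = -1 < 0)

ℤ_13 = {x ∈ ℚ_13 : v_13(x) ≥ 0} and ℤ_13^× = {x ∈ ℤ_13 : v_13(x) = 0}. Here v_13(75/533) = v_13(num) − v_13(den) = -1; compare against these criteria.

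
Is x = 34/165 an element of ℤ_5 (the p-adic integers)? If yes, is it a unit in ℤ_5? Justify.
x ∉ ℤ_5 (v_5(x) = -1 < 0)

ℤ_5 = {x ∈ ℚ_5 : v_5(x) ≥ 0} and ℤ_5^× = {x ∈ ℤ_5 : v_5(x) = 0}. Here v_5(34/165) = v_5(num) − v_5(den) = -1; compare against these criteria.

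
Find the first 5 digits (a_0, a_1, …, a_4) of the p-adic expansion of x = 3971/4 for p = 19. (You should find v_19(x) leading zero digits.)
(a_0, …, a_4) = (0, 0, 17, 4, 14)

v_19(3971/4) = 2, so a_0 = ... = a_1 = 0. Factor out: x = 19^2 · u with u = 11/4 a unit in ℤ_19. Expand u iteratively via a_{v+i} = u_i mod 19, u_{i+1} = (u_i − a_{v+i})/19:
  u_0 = 11/4;  a_2 = 17;  u_1 = (u_0 − 17)/19 = -3/4
  u_1 = -3/4;  a_3 = 4;  u_2 = (u_1 − 4)/19 = -1/4
  u_2 = -1/4;  a_4 = 14;  u_3 = (u_2 − 14)/19 = -3/4
Digits: (0, 0, 17, 4, 14).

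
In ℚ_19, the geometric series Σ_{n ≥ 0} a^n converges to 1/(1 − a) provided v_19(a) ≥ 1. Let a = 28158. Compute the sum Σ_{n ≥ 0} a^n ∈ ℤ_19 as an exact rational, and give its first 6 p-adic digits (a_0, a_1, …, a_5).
Σ a^n = 1/(1 − a) = -1/28157;  first 6 digits = (1, 0, 2, 4, 4, 16)

v_19(a) = 2 ≥ 1, so the series converges in ℤ_19 to 1/(1 − a) = 1/(1 − 28158) = -1/28157. Expand this rational in ℤ_19: compute digits iteratively via d_i = x_i mod 19, x_{i+1} = (x_i − d_i)/19. The first 6 digits are (1, 0, 2, 4, 4, 16).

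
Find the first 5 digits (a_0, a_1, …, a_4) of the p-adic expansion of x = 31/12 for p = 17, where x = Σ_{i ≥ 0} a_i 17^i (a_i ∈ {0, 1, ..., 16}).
(a_0, …, a_4) = (4, 7, 1, 7, 1)

v_17(31/12) = 0 (numerator and denominator both coprime to 17), so x ∈ ℤ_17^×. Compute digits iteratively via a_i = x_i mod 17, x_{i+1} = (x_i − a_i)/17, with x_0 = x:
  x_0 = 31/12;  a_0 = 4;  x_1 = (x_0 − 4)/17 = -1/12
  x_1 = -1/12;  a_1 = 7;  x_2 = (x_1 − 7)/17 = -5/12
  x_2 = -5/12;  a_2 = 1;  x_3 = (x_2 − 1)/17 = -1/12
  x_3 = -1/12;  a_3 = 7;  x_4 = (x_3 − 7)/17 = -5/12
  x_4 = -5/12;  a_4 = 1;  x_5 = (x_4 − 1)/17 = -1/12
Digits: (4, 7, 1, 7, 1).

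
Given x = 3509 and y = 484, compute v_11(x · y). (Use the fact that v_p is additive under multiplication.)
v_11(1698356) = 4

v_p(x) = 2 (factor: 3509 = 11^2 · 29); v_p(y) = 2 (factor: 484 = 11^2 · 4). Additivity: v_p(xy) = v_p(x) + v_p(y) = 2 + 2 = 4. (Direct check: xy = 1698356 = 11^4 · (116).)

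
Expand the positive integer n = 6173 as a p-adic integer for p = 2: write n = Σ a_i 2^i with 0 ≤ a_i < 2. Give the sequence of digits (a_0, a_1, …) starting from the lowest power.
(a_0, a_1, …) = (1, 0, 1, 1, 1, 0, 0, 0, 0, 0, 0, 1, 1)

Repeated division by 2 gives the digits low-to-high: 6173 = 1 + 1·2^2 + 1·2^3 + 1·2^4 + 1·2^11 + 1·2^12. Digit sequence: (1, 0, 1, 1, 1, 0, 0, 0, 0, 0, 0, 1, 1).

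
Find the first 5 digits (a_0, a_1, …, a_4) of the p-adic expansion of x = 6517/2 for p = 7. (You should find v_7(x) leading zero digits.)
(a_0, …, a_4) = (0, 0, 0, 6, 4)

v_7(6517/2) = 3, so a_0 = ... = a_2 = 0. Factor out: x = 7^3 · u with u = 19/2 a unit in ℤ_7. Expand u iteratively via a_{v+i} = u_i mod 7, u_{i+1} = (u_i − a_{v+i})/7:
  u_0 = 19/2;  a_3 = 6;  u_1 = (u_0 − 6)/7 = 1/2
  u_1 = 1/2;  a_4 = 4;  u_2 = (u_1 − 4)/7 = -1/2
Digits: (0, 0, 0, 6, 4).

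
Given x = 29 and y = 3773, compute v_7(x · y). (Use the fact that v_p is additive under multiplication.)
v_7(109417) = 3

v_p(x) = 0 (factor: 29 = 7^0 · 29); v_p(y) = 3 (factor: 3773 = 7^3 · 11). Additivity: v_p(xy) = v_p(x) + v_p(y) = 0 + 3 = 3. (Direct check: xy = 109417 = 7^3 · (319).)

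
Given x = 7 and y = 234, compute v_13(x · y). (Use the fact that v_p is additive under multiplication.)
v_13(1638) = 1

v_p(x) = 0 (factor: 7 = 13^0 · 7); v_p(y) = 1 (factor: 234 = 13^1 · 18). Additivity: v_p(xy) = v_p(x) + v_p(y) = 0 + 1 = 1. (Direct check: xy = 1638 = 13^1 · (126).)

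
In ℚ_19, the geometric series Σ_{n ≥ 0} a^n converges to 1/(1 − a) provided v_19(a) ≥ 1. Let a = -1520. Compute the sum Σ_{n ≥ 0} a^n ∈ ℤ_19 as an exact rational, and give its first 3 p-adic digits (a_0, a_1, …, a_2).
Σ a^n = 1/(1 − a) = 1/1521;  first 3 digits = (1, 15, 11)

v_19(a) = 1 ≥ 1, so the series converges in ℤ_19 to 1/(1 − a) = 1/(1 − (-1520)) = 1/1521. Expand this rational in ℤ_19: compute digits iteratively via d_i = x_i mod 19, x_{i+1} = (x_i − d_i)/19. The first 3 digits are (1, 15, 11).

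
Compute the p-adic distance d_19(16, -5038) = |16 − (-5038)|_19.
d_19(16, -5038) = 1/361

Step 1 — x − y = 16 − (-5038) = 5054. Step 2 — v_19(5054) = 2 (factor: 5054 = (19^2 · 14); the sign does not affect v_p). Step 3 — |x − y|_19 = 19^{-2} = 1/361.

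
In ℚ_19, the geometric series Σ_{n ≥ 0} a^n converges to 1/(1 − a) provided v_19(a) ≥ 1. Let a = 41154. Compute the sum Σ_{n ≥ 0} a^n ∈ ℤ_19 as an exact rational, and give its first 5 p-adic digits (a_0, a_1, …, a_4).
Σ a^n = 1/(1 − a) = -1/41153;  first 5 digits = (1, 0, 0, 6, 0)

v_19(a) = 3 ≥ 1, so the series converges in ℤ_19 to 1/(1 − a) = 1/(1 − 41154) = -1/41153. Expand this rational in ℤ_19: compute digits iteratively via d_i = x_i mod 19, x_{i+1} = (x_i − d_i)/19. The first 5 digits are (1, 0, 0, 6, 0).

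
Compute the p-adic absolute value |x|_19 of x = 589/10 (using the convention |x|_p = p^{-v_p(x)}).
|589/10|_19 = 1/19

Step 1 — compute v_19(x) by factoring powers of 19 out of the numerator and denominator: v_19(589/10) = 1. Step 2 — apply |x|_p = p^{-v_p(x)} = 19^{-1} = 1/19.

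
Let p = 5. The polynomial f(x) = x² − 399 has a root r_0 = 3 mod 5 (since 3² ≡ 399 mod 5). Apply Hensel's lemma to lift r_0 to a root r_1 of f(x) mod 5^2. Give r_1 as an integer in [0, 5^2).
r_1 = 18 (mod 25)

Hensel's recurrence: r_{i+1} = r_i − f(r_i)·(f′(r_i))^{-1} mod 5^{i+2}, with f′(x) = 2x. Iterate:
  r_0 = 3 (mod 5)
  r_1 = 18 (mod 25)
Final: r_1 = 18, and one checks f(r_1) ≡ 0 mod 5^2.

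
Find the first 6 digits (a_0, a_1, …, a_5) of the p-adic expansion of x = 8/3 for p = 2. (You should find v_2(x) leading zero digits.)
(a_0, …, a_5) = (0, 0, 0, 1, 1, 0)

v_2(8/3) = 3, so a_0 = ... = a_2 = 0. Factor out: x = 2^3 · u with u = 1/3 a unit in ℤ_2. Expand u iteratively via a_{v+i} = u_i mod 2, u_{i+1} = (u_i − a_{v+i})/2:
  u_0 = 1/3;  a_3 = 1;  u_1 = (u_0 − 1)/2 = -1/3
  u_1 = -1/3;  a_4 = 1;  u_2 = (u_1 − 1)/2 = -2/3
  u_2 = -2/3;  a_5 = 0;  u_3 = (u_2 − 0)/2 = -1/3
Digits: (0, 0, 0, 1, 1, 0).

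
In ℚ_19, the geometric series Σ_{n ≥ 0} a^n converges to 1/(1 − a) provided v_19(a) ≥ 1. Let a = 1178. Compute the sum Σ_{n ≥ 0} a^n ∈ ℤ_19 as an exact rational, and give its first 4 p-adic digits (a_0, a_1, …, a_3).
Σ a^n = 1/(1 − a) = -1/1177;  first 4 digits = (1, 5, 9, 4)

v_19(a) = 1 ≥ 1, so the series converges in ℤ_19 to 1/(1 − a) = 1/(1 − 1178) = -1/1177. Expand this rational in ℤ_19: compute digits iteratively via d_i = x_i mod 19, x_{i+1} = (x_i − d_i)/19. The first 4 digits are (1, 5, 9, 4).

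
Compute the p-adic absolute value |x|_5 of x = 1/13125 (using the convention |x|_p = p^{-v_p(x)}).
|1/13125|_5 = 625

Step 1 — compute v_5(x) by factoring powers of 5 out of the numerator and denominator: v_5(1/13125) = -4. Step 2 — apply |x|_p = p^{-v_p(x)} = 5^{4} = 625.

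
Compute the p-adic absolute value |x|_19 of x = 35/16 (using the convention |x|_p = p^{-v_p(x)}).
|35/16|_19 = 1

Step 1 — compute v_19(x) by factoring powers of 19 out of the numerator and denominator: v_19(35/16) = 0. Step 2 — apply |x|_p = p^{-v_p(x)} = 19^{0} = 1.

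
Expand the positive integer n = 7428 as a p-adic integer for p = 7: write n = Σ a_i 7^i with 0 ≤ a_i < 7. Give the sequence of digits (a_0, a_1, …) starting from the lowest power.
(a_0, a_1, …) = (1, 4, 4, 0, 3)

Repeated division by 7 gives the digits low-to-high: 7428 = 1 + 4·7^1 + 4·7^2 + 3·7^4. Digit sequence: (1, 4, 4, 0, 3).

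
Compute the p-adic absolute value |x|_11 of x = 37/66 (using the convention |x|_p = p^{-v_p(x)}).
|37/66|_11 = 11

Step 1 — compute v_11(x) by factoring powers of 11 out of the numerator and denominator: v_11(37/66) = -1. Step 2 — apply |x|_p = p^{-v_p(x)} = 11^{1} = 11.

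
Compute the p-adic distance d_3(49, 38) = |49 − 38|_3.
d_3(49, 38) = 1

Step 1 — x − y = 49 − 38 = 11. Step 2 — v_3(11) = 0 (factor: 11 = (3^0 · 11); the sign does not affect v_p). Step 3 — |x − y|_3 = 3^{0} = 1.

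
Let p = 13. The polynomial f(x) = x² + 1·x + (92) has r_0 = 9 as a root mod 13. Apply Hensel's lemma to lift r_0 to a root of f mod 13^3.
r_2 = 542 (mod 2197)

Hensel: r_{i+1} = r_i − f(r_i)·(f′(r_i))^{-1} mod 13^{i+2}, f′(x) = 2x + 1. Iterate:
  r_0 = 9 (mod 13)
  r_1 = 35 (mod 169)
  r_2 = 542 (mod 2197)
Final: r = 542 satisfies f(r) ≡ 0 mod 13^3.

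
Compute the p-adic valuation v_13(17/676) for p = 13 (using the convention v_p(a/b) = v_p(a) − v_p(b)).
v_13(17/676) = -2

Factor powers of 13 from the numerator and denominator of the reduced fraction: 17 = 13^0 · 17 and 676 = 13^2 · 4. Apply v_p(a/b) = v_p(a) − v_p(b): v_13(17/676) = 0 − 2 = -2.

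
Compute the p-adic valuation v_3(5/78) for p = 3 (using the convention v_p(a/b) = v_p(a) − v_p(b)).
v_3(5/78) = -1

Factor powers of 3 from the numerator and denominator of the reduced fraction: 5 = 3^0 · 5 and 78 = 3^1 · 26. Apply v_p(a/b) = v_p(a) − v_p(b): v_3(5/78) = 0 − 1 = -1.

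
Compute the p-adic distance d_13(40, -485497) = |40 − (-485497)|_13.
d_13(40, -485497) = 1/28561

Step 1 — x − y = 40 − (-485497) = 485537. Step 2 — v_13(485537) = 4 (factor: 485537 = (13^4 · 17); the sign does not affect v_p). Step 3 — |x − y|_13 = 13^{-4} = 1/28561.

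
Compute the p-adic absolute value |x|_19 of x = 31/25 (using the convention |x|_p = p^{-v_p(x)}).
|31/25|_19 = 1

Step 1 — compute v_19(x) by factoring powers of 19 out of the numerator and denominator: v_19(31/25) = 0. Step 2 — apply |x|_p = p^{-v_p(x)} = 19^{0} = 1.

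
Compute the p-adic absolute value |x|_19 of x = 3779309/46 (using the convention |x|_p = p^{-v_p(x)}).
|3779309/46|_19 = 1/130321

Step 1 — compute v_19(x) by factoring powers of 19 out of the numerator and denominator: v_19(3779309/46) = 4. Step 2 — apply |x|_p = p^{-v_p(x)} = 19^{-4} = 1/130321.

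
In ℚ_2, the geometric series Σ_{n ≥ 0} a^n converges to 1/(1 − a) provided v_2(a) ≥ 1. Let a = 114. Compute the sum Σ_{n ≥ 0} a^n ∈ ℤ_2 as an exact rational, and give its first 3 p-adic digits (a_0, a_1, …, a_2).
Σ a^n = 1/(1 − a) = -1/113;  first 3 digits = (1, 1, 1)

v_2(a) = 1 ≥ 1, so the series converges in ℤ_2 to 1/(1 − a) = 1/(1 − 114) = -1/113. Expand this rational in ℤ_2: compute digits iteratively via d_i = x_i mod 2, x_{i+1} = (x_i − d_i)/2. The first 3 digits are (1, 1, 1).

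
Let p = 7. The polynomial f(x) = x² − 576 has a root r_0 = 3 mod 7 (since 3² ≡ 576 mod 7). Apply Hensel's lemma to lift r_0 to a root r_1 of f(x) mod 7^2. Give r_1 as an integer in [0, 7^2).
r_1 = 24 (mod 49)

Hensel's recurrence: r_{i+1} = r_i − f(r_i)·(f′(r_i))^{-1} mod 7^{i+2}, with f′(x) = 2x. Iterate:
  r_0 = 3 (mod 7)
  r_1 = 24 (mod 49)
Final: r_1 = 24, and one checks f(r_1) ≡ 0 mod 7^2.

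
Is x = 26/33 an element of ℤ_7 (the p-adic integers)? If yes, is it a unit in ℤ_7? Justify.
x ∈ ℤ_7^× (unit); v_7(x) = 0

ℤ_7 = {x ∈ ℚ_7 : v_7(x) ≥ 0} and ℤ_7^× = {x ∈ ℤ_7 : v_7(x) = 0}. Here v_7(26/33) = v_7(num) − v_7(den) = 0; compare against these criteria.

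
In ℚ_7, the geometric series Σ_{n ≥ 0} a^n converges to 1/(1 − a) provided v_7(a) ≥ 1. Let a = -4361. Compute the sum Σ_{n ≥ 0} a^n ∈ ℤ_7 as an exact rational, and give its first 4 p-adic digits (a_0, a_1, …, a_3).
Σ a^n = 1/(1 − a) = 1/4362;  first 4 digits = (1, 0, 2, 1)

v_7(a) = 2 ≥ 1, so the series converges in ℤ_7 to 1/(1 − a) = 1/(1 − (-4361)) = 1/4362. Expand this rational in ℤ_7: compute digits iteratively via d_i = x_i mod 7, x_{i+1} = (x_i − d_i)/7. The first 4 digits are (1, 0, 2, 1).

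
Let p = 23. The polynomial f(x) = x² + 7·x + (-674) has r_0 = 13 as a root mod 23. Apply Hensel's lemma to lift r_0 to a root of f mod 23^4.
r_3 = 105008 (mod 279841)

Hensel: r_{i+1} = r_i − f(r_i)·(f′(r_i))^{-1} mod 23^{i+2}, f′(x) = 2x + 7. Iterate:
  r_0 = 13 (mod 23)
  r_1 = 266 (mod 529)
  r_2 = 7672 (mod 12167)
  r_3 = 105008 (mod 279841)
Final: r = 105008 satisfies f(r) ≡ 0 mod 23^4.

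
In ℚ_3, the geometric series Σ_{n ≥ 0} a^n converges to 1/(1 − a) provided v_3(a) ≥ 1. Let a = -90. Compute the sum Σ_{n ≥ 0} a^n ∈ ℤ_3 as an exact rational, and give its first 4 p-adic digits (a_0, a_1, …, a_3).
Σ a^n = 1/(1 − a) = 1/91;  first 4 digits = (1, 0, 2, 2)

v_3(a) = 2 ≥ 1, so the series converges in ℤ_3 to 1/(1 − a) = 1/(1 − (-90)) = 1/91. Expand this rational in ℤ_3: compute digits iteratively via d_i = x_i mod 3, x_{i+1} = (x_i − d_i)/3. The first 4 digits are (1, 0, 2, 2).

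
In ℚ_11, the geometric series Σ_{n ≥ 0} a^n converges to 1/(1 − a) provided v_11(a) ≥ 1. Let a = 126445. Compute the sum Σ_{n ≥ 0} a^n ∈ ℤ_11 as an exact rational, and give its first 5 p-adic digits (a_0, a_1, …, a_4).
Σ a^n = 1/(1 − a) = -1/126444;  first 5 digits = (1, 0, 0, 7, 8)

v_11(a) = 3 ≥ 1, so the series converges in ℤ_11 to 1/(1 − a) = 1/(1 − 126445) = -1/126444. Expand this rational in ℤ_11: compute digits iteratively via d_i = x_i mod 11, x_{i+1} = (x_i − d_i)/11. The first 5 digits are (1, 0, 0, 7, 8).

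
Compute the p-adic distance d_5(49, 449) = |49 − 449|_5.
d_5(49, 449) = 1/25

Step 1 — x − y = 49 − 449 = -400. Step 2 — v_5(-400) = 2 (factor: -400 = −(5^2 · 16); the sign does not affect v_p). Step 3 — |x − y|_5 = 5^{-2} = 1/25.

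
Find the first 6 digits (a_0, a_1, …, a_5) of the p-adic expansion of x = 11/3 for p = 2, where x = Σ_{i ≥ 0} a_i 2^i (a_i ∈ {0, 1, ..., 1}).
(a_0, …, a_5) = (1, 0, 0, 1, 1, 0)

v_2(11/3) = 0 (numerator and denominator both coprime to 2), so x ∈ ℤ_2^×. Compute digits iteratively via a_i = x_i mod 2, x_{i+1} = (x_i − a_i)/2, with x_0 = x:
  x_0 = 11/3;  a_0 = 1;  x_1 = (x_0 − 1)/2 = 4/3
  x_1 = 4/3;  a_1 = 0;  x_2 = (x_1 − 0)/2 = 2/3
  x_2 = 2/3;  a_2 = 0;  x_3 = (x_2 − 0)/2 = 1/3
  x_3 = 1/3;  a_3 = 1;  x_4 = (x_3 − 1)/2 = -1/3
  x_4 = -1/3;  a_4 = 1;  x_5 = (x_4 − 1)/2 = -2/3
  x_5 = -2/3;  a_5 = 0;  x_6 = (x_5 − 0)/2 = -1/3
Digits: (1, 0, 0, 1, 1, 0).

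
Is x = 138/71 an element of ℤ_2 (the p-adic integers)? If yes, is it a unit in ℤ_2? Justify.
x ∈ ℤ_2 but not a unit; v_2(x) = 1 > 0

ℤ_2 = {x ∈ ℚ_2 : v_2(x) ≥ 0} and ℤ_2^× = {x ∈ ℤ_2 : v_2(x) = 0}. Here v_2(138/71) = v_2(num) − v_2(den) = 1; compare against these criteria.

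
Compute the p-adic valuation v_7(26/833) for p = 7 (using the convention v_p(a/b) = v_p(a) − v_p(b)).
v_7(26/833) = -2

Factor powers of 7 from the numerator and denominator of the reduced fraction: 26 = 7^0 · 26 and 833 = 7^2 · 17. Apply v_p(a/b) = v_p(a) − v_p(b): v_7(26/833) = 0 − 2 = -2.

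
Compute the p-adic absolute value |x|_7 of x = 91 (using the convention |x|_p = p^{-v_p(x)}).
|91|_7 = 1/7

Step 1 — compute v_7(x) by factoring powers of 7 out of the numerator and denominator: v_7(91) = 1. Step 2 — apply |x|_p = p^{-v_p(x)} = 7^{-1} = 1/7.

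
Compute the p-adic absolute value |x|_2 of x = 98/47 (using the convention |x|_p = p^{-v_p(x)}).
|98/47|_2 = 1/2

Step 1 — compute v_2(x) by factoring powers of 2 out of the numerator and denominator: v_2(98/47) = 1. Step 2 — apply |x|_p = p^{-v_p(x)} = 2^{-1} = 1/2.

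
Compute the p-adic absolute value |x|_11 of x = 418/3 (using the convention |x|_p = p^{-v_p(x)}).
|418/3|_11 = 1/11

Step 1 — compute v_11(x) by factoring powers of 11 out of the numerator and denominator: v_11(418/3) = 1. Step 2 — apply |x|_p = p^{-v_p(x)} = 11^{-1} = 1/11.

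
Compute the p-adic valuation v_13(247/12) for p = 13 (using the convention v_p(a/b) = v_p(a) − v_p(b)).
v_13(247/12) = 1

Factor powers of 13 from the numerator and denominator of the reduced fraction: 247 = 13^1 · 19 and 12 = 13^0 · 12. Apply v_p(a/b) = v_p(a) − v_p(b): v_13(247/12) = 1 − 0 = 1.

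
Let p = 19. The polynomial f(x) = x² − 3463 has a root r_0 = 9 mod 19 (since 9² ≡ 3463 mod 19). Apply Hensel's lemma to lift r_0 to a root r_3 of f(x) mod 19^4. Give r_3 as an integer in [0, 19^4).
r_3 = 66661 (mod 130321)

Hensel's recurrence: r_{i+1} = r_i − f(r_i)·(f′(r_i))^{-1} mod 19^{i+2}, with f′(x) = 2x. Iterate:
  r_0 = 9 (mod 19)
  r_1 = 237 (mod 361)
  r_2 = 4930 (mod 6859)
  r_3 = 66661 (mod 130321)
Final: r_3 = 66661, and one checks f(r_3) ≡ 0 mod 19^4.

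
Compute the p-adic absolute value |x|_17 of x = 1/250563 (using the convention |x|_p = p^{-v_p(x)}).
|1/250563|_17 = 83521

Step 1 — compute v_17(x) by factoring powers of 17 out of the numerator and denominator: v_17(1/250563) = -4. Step 2 — apply |x|_p = p^{-v_p(x)} = 17^{4} = 83521.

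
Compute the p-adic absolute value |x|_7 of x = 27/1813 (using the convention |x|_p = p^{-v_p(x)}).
|27/1813|_7 = 49

Step 1 — compute v_7(x) by factoring powers of 7 out of the numerator and denominator: v_7(27/1813) = -2. Step 2 — apply |x|_p = p^{-v_p(x)} = 7^{2} = 49.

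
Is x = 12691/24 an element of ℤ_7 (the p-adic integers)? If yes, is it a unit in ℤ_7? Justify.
x ∈ ℤ_7 but not a unit; v_7(x) = 3 > 0

ℤ_7 = {x ∈ ℚ_7 : v_7(x) ≥ 0} and ℤ_7^× = {x ∈ ℤ_7 : v_7(x) = 0}. Here v_7(12691/24) = v_7(num) − v_7(den) = 3; compare against these criteria.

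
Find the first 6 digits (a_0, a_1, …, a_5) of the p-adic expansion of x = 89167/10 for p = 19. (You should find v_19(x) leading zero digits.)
(a_0, …, a_5) = (0, 0, 0, 7, 13, 5)

v_19(89167/10) = 3, so a_0 = ... = a_2 = 0. Factor out: x = 19^3 · u with u = 13/10 a unit in ℤ_19. Expand u iteratively via a_{v+i} = u_i mod 19, u_{i+1} = (u_i − a_{v+i})/19:
  u_0 = 13/10;  a_3 = 7;  u_1 = (u_0 − 7)/19 = -3/10
  u_1 = -3/10;  a_4 = 13;  u_2 = (u_1 − 13)/19 = -7/10
  u_2 = -7/10;  a_5 = 5;  u_3 = (u_2 − 5)/19 = -3/10
Digits: (0, 0, 0, 7, 13, 5).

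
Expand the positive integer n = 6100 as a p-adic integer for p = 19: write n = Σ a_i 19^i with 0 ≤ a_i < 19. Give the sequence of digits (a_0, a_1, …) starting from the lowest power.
(a_0, a_1, …) = (1, 17, 16)

Repeated division by 19 gives the digits low-to-high: 6100 = 1 + 17·19^1 + 16·19^2. Digit sequence: (1, 17, 16).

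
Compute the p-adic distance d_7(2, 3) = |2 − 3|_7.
d_7(2, 3) = 1

Step 1 — x − y = 2 − 3 = -1. Step 2 — v_7(-1) = 0 (factor: -1 = −(7^0 · 1); the sign does not affect v_p). Step 3 — |x − y|_7 = 7^{0} = 1.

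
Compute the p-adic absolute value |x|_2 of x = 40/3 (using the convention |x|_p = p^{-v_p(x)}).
|40/3|_2 = 1/8

Step 1 — compute v_2(x) by factoring powers of 2 out of the numerator and denominator: v_2(40/3) = 3. Step 2 — apply |x|_p = p^{-v_p(x)} = 2^{-3} = 1/8.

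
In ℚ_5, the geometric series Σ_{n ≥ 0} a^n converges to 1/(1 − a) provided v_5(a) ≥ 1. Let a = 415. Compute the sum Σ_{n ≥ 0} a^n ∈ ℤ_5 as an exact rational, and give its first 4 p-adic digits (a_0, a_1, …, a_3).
Σ a^n = 1/(1 − a) = -1/414;  first 4 digits = (1, 3, 0, 3)

v_5(a) = 1 ≥ 1, so the series converges in ℤ_5 to 1/(1 − a) = 1/(1 − 415) = -1/414. Expand this rational in ℤ_5: compute digits iteratively via d_i = x_i mod 5, x_{i+1} = (x_i − d_i)/5. The first 4 digits are (1, 3, 0, 3).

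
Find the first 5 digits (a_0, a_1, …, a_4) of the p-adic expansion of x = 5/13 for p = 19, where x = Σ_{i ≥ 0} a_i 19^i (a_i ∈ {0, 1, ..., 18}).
(a_0, …, a_4) = (15, 8, 1, 16, 5)

v_19(5/13) = 0 (numerator and denominator both coprime to 19), so x ∈ ℤ_19^×. Compute digits iteratively via a_i = x_i mod 19, x_{i+1} = (x_i − a_i)/19, with x_0 = x:
  x_0 = 5/13;  a_0 = 15;  x_1 = (x_0 − 15)/19 = -10/13
  x_1 = -10/13;  a_1 = 8;  x_2 = (x_1 − 8)/19 = -6/13
  x_2 = -6/13;  a_2 = 1;  x_3 = (x_2 − 1)/19 = -1/13
  x_3 = -1/13;  a_3 = 16;  x_4 = (x_3 − 16)/19 = -11/13
  x_4 = -11/13;  a_4 = 5;  x_5 = (x_4 − 5)/19 = -4/13
Digits: (15, 8, 1, 16, 5).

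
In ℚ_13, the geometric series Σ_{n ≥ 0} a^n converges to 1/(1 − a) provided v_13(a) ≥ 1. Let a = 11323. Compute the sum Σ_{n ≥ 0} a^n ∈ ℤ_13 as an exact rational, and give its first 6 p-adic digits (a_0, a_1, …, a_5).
Σ a^n = 1/(1 − a) = -1/11322;  first 6 digits = (1, 0, 2, 5, 4, 7)

v_13(a) = 2 ≥ 1, so the series converges in ℤ_13 to 1/(1 − a) = 1/(1 − 11323) = -1/11322. Expand this rational in ℤ_13: compute digits iteratively via d_i = x_i mod 13, x_{i+1} = (x_i − d_i)/13. The first 6 digits are (1, 0, 2, 5, 4, 7).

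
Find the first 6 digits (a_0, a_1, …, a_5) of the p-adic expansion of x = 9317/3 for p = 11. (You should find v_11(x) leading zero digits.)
(a_0, …, a_5) = (0, 0, 0, 6, 7, 3)

v_11(9317/3) = 3, so a_0 = ... = a_2 = 0. Factor out: x = 11^3 · u with u = 7/3 a unit in ℤ_11. Expand u iteratively via a_{v+i} = u_i mod 11, u_{i+1} = (u_i − a_{v+i})/11:
  u_0 = 7/3;  a_3 = 6;  u_1 = (u_0 − 6)/11 = -1/3
  u_1 = -1/3;  a_4 = 7;  u_2 = (u_1 − 7)/11 = -2/3
  u_2 = -2/3;  a_5 = 3;  u_3 = (u_2 − 3)/11 = -1/3
Digits: (0, 0, 0, 6, 7, 3).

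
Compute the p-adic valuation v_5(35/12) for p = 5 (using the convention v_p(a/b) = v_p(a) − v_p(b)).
v_5(35/12) = 1

Factor powers of 5 from the numerator and denominator of the reduced fraction: 35 = 5^1 · 7 and 12 = 5^0 · 12. Apply v_p(a/b) = v_p(a) − v_p(b): v_5(35/12) = 1 − 0 = 1.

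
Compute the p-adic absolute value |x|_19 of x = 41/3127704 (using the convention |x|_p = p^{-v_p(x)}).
|41/3127704|_19 = 130321

Step 1 — compute v_19(x) by factoring powers of 19 out of the numerator and denominator: v_19(41/3127704) = -4. Step 2 — apply |x|_p = p^{-v_p(x)} = 19^{4} = 130321.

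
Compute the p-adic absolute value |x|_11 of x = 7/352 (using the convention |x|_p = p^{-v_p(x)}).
|7/352|_11 = 11

Step 1 — compute v_11(x) by factoring powers of 11 out of the numerator and denominator: v_11(7/352) = -1. Step 2 — apply |x|_p = p^{-v_p(x)} = 11^{1} = 11.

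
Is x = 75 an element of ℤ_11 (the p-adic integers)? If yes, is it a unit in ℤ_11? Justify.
x ∈ ℤ_11^× (unit); v_11(x) = 0

ℤ_11 = {x ∈ ℚ_11 : v_11(x) ≥ 0} and ℤ_11^× = {x ∈ ℤ_11 : v_11(x) = 0}. Here v_11(75) = v_11(num) − v_11(den) = 0; compare against these criteria.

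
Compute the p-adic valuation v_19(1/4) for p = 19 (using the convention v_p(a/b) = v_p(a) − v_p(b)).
v_19(1/4) = 0

Factor powers of 19 from the numerator and denominator of the reduced fraction: 1 = 19^0 · 1 and 4 = 19^0 · 4. Apply v_p(a/b) = v_p(a) − v_p(b): v_19(1/4) = 0 − 0 = 0.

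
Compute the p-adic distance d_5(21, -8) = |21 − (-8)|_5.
d_5(21, -8) = 1

Step 1 — x − y = 21 − (-8) = 29. Step 2 — v_5(29) = 0 (factor: 29 = (5^0 · 29); the sign does not affect v_p). Step 3 — |x − y|_5 = 5^{0} = 1.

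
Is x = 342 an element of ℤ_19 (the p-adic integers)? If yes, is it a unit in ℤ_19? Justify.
x ∈ ℤ_19 but not a unit; v_19(x) = 1 > 0

ℤ_19 = {x ∈ ℚ_19 : v_19(x) ≥ 0} and ℤ_19^× = {x ∈ ℤ_19 : v_19(x) = 0}. Here v_19(342) = v_19(num) − v_19(den) = 1; compare against these criteria.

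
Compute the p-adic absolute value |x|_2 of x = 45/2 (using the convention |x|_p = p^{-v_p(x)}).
|45/2|_2 = 2

Step 1 — compute v_2(x) by factoring powers of 2 out of the numerator and denominator: v_2(45/2) = -1. Step 2 — apply |x|_p = p^{-v_p(x)} = 2^{1} = 2.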